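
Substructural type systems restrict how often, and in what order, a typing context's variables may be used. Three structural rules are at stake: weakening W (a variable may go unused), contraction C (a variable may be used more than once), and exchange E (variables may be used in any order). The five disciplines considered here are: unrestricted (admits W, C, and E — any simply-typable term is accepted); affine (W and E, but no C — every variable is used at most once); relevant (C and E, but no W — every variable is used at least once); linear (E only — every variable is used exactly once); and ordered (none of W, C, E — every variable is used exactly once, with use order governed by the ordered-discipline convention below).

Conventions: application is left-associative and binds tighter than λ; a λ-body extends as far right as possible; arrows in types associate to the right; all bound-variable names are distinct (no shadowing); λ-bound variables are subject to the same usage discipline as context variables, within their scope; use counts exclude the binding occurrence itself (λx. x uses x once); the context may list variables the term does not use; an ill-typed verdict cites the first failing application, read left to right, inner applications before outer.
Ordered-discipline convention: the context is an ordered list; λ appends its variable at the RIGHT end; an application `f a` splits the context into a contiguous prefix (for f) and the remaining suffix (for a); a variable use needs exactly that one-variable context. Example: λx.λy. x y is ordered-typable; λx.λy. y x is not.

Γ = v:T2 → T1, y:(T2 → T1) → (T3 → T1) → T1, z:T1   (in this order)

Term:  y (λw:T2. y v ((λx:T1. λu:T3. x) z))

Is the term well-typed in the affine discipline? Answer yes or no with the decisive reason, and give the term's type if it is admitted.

no — needs contraction — y ×2
variable uses: v: 1×; y: 2×; z: 1×; w (λ-bound): 0×; x (λ-bound): 1×; u (λ-bound): 0×
left-to-right use order: y, y, v, x, z
typing: well-typed — term : (T3 → T1) → T1
summary: ordered ✗, linear ✗, affine ✗, relevant ✗, unrestricted ✓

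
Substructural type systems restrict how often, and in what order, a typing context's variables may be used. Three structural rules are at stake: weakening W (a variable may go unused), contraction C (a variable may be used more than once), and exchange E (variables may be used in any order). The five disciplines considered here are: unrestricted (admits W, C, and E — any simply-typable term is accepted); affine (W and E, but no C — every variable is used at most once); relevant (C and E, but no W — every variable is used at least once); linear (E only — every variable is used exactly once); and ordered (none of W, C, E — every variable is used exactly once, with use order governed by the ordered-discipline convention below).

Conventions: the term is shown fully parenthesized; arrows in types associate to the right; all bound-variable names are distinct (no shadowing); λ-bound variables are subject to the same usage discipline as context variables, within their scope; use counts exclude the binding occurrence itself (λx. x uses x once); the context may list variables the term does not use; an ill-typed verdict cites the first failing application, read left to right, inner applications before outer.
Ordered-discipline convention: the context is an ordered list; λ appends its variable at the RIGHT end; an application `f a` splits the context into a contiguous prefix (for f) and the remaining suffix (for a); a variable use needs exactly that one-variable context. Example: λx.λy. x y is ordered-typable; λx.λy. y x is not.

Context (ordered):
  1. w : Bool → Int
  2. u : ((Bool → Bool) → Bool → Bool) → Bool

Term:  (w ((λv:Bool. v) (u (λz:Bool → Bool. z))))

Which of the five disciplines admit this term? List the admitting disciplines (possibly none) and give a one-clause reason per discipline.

admitted in: ordered, linear, affine, relevant, unrestricted
use counts: w ×1; u ×1; v (bound) ×1; z (bound) ×1
order of uses: w, v, u, z
typing: the term checks, with type Int
ordered ✓ (single-use (w, u, v, z), ordered derivation ok)
linear ✓ (single use per variable (w, u, v, z))
affine ✓ (none of w, u, v, z used more than once)
relevant ✓ (at least one use each (w, u, v, z))
unrestricted ✓ (well-typed at Int; no restrictions here)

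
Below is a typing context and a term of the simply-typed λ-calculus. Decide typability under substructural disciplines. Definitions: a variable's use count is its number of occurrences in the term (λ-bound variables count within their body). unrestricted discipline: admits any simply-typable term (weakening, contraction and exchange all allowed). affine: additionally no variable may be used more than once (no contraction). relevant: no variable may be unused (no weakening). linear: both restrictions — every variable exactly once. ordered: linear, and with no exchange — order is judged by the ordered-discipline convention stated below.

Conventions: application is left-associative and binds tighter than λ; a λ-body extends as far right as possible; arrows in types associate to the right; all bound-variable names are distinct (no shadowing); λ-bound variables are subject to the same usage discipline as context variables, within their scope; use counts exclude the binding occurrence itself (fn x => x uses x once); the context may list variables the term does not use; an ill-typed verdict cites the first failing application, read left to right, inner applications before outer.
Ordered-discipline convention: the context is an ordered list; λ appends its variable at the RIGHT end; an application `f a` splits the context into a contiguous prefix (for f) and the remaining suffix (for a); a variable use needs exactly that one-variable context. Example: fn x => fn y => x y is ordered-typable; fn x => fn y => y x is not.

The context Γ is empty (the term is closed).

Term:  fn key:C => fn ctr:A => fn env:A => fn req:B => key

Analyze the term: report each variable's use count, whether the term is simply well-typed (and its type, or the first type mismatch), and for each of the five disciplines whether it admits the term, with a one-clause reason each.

counts: key (λ-bound): 1, ctr (λ-bound): 0, env (λ-bound): 0, req (λ-bound): 0
use order (left to right): key
typing: well-typed at C → A → A → B → C
ordered: ✗, unused: ctr, env, req — weakening required
linear: ✗, unused: ctr, env, req — weakening required
affine: ✓, at most one use each (key, ctr, env, req)
relevant: ✗, unused: ctr, env, req — weakening required
unrestricted: ✓, well-typed at C → A → A → B → C; no restrictions here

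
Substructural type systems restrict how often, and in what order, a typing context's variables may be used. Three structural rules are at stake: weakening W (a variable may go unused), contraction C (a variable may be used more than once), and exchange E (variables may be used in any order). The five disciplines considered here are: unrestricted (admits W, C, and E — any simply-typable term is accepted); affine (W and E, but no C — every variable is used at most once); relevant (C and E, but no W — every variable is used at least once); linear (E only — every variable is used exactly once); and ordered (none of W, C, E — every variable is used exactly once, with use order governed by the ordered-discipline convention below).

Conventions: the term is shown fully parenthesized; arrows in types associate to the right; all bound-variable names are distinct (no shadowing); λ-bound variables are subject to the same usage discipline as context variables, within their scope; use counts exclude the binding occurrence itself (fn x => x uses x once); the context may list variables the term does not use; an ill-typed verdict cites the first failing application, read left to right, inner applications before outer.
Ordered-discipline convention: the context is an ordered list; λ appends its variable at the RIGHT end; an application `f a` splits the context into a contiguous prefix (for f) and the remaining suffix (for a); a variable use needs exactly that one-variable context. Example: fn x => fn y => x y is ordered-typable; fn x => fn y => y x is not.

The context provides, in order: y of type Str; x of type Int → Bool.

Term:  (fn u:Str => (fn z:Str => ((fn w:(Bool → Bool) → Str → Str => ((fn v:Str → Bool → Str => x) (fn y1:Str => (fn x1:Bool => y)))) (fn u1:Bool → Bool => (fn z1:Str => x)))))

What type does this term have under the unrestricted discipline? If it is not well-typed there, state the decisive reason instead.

not well-typed under unrestricted — not simply typable
usage: y ×1, x ×2, u (λ-bound) ×0, z (λ-bound) ×0, w (λ-bound) ×0, v (λ-bound) ×0, y1 (λ-bound) ×0, x1 (λ-bound) ×0, u1 (λ-bound) ×0, z1 (λ-bound) ×0
uses in reading order: x, y, x
typing: ill-typed: argument of type (Bool → Bool) → Str → Int → Bool where (Bool → Bool) → Str → Str is required
all disciplines: ordered ✗ · linear ✗ · affine ✗ · relevant ✗ · unrestricted ✗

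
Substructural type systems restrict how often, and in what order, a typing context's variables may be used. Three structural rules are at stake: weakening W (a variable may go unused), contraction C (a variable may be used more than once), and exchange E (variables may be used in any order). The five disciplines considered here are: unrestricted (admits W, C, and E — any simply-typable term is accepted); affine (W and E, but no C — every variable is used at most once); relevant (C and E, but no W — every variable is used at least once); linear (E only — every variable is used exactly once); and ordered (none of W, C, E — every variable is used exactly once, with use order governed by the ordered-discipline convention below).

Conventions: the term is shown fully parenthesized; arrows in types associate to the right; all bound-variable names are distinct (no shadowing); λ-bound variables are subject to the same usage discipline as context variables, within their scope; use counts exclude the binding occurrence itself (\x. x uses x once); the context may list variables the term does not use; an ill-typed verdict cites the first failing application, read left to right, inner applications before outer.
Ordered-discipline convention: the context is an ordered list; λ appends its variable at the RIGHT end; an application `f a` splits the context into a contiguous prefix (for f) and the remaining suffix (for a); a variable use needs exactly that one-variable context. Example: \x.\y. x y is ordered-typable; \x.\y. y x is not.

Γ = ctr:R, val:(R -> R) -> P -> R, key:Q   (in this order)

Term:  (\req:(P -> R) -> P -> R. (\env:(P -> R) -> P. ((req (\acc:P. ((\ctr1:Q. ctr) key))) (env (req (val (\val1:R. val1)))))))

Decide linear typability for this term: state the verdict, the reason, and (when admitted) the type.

no — uses contraction: req ×2; needs weakening: acc, ctr1 unused
counts: ctr: 1×; val: 1×; key: 1×; req (bound): 2×; env (bound): 1×; acc (bound): 0×; ctr1 (bound): 0×; val1 (bound): 1×
order of uses: req, ctr, key, env, req, val, val1
typing: well-typed — term : ((P -> R) -> P -> R) -> ((P -> R) -> P) -> R
summary: ordered ✗ · linear ✗ · affine ✗ · relevant ✗ · unrestricted ✓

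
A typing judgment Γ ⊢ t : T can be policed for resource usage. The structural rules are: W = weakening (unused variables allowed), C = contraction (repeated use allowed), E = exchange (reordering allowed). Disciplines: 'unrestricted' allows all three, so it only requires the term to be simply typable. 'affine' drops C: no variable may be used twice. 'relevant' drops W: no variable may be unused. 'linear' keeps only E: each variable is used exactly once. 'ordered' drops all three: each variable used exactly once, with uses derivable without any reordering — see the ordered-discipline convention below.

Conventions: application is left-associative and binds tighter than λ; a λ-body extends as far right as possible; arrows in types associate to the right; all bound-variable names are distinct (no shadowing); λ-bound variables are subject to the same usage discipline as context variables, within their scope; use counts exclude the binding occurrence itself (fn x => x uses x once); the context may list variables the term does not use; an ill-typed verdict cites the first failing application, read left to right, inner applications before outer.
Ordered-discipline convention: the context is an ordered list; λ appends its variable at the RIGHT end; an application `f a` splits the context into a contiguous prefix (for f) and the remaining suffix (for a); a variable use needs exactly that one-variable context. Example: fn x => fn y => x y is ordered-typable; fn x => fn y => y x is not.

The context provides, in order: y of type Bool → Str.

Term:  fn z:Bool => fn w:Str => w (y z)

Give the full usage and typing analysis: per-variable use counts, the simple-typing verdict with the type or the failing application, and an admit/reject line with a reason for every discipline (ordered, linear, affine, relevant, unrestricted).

use counts: y ×1, z [bound] ×1, w [bound] ×1
left-to-right use order: w, y, z
typing: ill-typed: non-function type Str applied to an argument
ordered: ✗ — a type mismatch blocks all five
linear: ✗ — the type mismatch rejects it
affine: ✗ — not simply typable
relevant: ✗ — fails simple typing
unrestricted: ✗ — a type mismatch blocks all five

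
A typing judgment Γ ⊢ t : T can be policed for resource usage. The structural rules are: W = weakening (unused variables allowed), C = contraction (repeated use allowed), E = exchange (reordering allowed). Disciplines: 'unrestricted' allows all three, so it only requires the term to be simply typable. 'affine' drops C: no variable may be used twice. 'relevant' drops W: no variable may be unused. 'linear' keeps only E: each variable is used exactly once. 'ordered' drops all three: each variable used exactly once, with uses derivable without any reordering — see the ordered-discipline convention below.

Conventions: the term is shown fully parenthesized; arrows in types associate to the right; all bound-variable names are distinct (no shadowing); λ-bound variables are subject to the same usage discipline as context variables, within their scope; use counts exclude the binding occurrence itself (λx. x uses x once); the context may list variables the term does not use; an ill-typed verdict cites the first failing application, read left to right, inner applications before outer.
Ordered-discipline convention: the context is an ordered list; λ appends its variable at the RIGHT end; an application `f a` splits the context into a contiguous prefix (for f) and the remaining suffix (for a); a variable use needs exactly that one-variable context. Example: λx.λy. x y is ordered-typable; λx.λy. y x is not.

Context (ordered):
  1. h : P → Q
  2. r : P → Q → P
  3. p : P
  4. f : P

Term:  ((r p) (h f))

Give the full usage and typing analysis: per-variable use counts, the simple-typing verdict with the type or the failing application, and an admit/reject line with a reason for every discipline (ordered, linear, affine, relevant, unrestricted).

variable uses: h=1, r=1, p=1, f=1
order of uses: r, p, h, f
typing: well-typed — term : P
ordered: ✗, no ordered split (uses run r, p, h, f)
linear: ✓, each of h, r, p, f used exactly once
affine: ✓, h, r, p, f: no repeats, contraction unneeded
relevant: ✓, at least one use each (h, r, p, f)
unrestricted: ✓, typability at P is all that's needed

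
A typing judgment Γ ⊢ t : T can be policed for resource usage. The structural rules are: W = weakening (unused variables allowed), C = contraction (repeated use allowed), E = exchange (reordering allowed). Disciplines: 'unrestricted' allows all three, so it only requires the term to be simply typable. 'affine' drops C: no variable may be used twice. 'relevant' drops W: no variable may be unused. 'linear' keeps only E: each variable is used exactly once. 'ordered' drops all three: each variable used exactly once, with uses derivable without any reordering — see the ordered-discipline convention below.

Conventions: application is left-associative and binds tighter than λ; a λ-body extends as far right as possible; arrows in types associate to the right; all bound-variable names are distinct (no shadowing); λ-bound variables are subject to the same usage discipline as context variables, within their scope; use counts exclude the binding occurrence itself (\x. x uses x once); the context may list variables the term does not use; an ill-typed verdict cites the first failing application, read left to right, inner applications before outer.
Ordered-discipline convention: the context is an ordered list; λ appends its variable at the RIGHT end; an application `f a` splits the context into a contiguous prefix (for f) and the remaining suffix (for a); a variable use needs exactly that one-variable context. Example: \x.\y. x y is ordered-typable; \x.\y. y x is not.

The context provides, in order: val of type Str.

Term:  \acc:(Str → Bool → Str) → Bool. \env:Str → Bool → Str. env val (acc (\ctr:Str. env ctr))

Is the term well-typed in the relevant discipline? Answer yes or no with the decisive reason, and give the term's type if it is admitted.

yes — none of val, acc, env, ctr goes unused; term : ((Str → Bool → Str) → Bool) → (Str → Bool → Str) → Str
variable uses: val=1, acc (bound)=1, env (bound)=2, ctr (bound)=1
left-to-right use order: env, val, acc, env, ctr
typing: well-typed — term : ((Str → Bool → Str) → Bool) → (Str → Bool → Str) → Str
all disciplines: ordered ✗, linear ✗, affine ✗, relevant ✓, unrestricted ✓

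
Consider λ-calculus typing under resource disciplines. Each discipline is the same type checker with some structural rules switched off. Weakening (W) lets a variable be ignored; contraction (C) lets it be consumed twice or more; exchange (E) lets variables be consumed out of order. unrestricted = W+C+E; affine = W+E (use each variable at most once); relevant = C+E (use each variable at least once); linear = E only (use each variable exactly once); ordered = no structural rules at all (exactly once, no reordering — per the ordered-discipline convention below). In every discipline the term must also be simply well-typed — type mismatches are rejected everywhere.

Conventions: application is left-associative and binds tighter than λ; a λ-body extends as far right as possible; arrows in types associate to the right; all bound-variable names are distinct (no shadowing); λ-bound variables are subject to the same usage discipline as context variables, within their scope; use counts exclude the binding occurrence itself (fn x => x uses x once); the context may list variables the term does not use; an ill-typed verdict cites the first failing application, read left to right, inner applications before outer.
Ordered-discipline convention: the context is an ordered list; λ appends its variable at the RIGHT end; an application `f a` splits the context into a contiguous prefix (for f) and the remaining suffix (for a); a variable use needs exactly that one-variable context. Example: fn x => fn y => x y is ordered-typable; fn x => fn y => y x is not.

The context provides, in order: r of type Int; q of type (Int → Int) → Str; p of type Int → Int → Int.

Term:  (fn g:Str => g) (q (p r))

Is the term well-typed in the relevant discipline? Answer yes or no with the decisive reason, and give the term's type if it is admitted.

yes — every one of r, q, p, g appears; term : Str
variable uses: r: 1×, q: 1×, p: 1×, g [bound]: 1×
use order (left to right): g, q, p, r
typing: ✓ — Str
across the five disciplines: ordered ✗; linear ✓; affine ✓; relevant ✓; unrestricted ✓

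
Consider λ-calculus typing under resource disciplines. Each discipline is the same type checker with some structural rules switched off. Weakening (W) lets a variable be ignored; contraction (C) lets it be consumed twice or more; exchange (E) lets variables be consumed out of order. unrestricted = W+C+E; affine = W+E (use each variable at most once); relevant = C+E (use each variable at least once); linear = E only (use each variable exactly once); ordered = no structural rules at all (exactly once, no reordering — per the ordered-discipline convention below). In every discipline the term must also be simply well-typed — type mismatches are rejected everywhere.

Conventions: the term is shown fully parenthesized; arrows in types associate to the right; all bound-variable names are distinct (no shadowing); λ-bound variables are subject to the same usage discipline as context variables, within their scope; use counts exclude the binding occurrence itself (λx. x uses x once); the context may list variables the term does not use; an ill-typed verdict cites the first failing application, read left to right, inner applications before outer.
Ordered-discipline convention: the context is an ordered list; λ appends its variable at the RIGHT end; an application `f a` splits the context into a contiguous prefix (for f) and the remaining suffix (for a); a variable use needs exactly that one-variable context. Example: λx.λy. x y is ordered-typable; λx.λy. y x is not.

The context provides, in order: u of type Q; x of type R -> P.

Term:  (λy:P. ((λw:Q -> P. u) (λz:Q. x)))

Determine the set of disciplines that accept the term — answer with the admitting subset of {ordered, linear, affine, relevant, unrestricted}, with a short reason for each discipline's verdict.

admitted by: none
variable uses: u=1; x=1; y (λ-bound)=0; w (λ-bound)=0; z (λ-bound)=0
use order (left to right): u, x
typing: ill-typed: a function awaiting Q -> P gets Q -> R -> P
ordered: ✗ — fails simple typing
linear: ✗ — a type mismatch blocks all five
affine: ✗ — the type mismatch rejects it
relevant: ✗ — not simply typable
unrestricted: ✗ — fails simple typing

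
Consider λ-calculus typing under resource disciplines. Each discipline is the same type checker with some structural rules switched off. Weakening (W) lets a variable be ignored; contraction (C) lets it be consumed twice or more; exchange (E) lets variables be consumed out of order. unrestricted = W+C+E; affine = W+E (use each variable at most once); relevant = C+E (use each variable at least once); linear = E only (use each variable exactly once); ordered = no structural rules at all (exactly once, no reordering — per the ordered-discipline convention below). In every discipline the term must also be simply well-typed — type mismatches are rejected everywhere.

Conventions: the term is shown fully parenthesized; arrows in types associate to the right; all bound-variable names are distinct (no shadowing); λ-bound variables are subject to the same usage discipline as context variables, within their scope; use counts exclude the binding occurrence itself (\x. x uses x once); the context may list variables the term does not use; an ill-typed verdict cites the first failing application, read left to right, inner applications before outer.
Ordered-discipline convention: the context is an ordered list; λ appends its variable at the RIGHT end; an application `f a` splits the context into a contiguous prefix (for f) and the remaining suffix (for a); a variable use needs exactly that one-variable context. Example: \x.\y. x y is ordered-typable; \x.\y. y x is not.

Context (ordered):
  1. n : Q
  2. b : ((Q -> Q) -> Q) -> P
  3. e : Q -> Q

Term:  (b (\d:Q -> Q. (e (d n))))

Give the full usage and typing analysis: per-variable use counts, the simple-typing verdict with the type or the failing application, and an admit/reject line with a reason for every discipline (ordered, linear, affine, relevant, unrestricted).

usage: n: 1; b: 1; e: 1; d (bound): 1
left-to-right use order: b, e, d, n
typing: well-typed — term : P
ordered: ✗, no contiguous prefix/suffix split fits b, e, d, n
linear: ✓, n, b, e, d: one use apiece
affine: ✓, none of n, b, e, d used more than once
relevant: ✓, n, b, e, d: all used, weakening unneeded
unrestricted: ✓, well-typed at P; no restrictions here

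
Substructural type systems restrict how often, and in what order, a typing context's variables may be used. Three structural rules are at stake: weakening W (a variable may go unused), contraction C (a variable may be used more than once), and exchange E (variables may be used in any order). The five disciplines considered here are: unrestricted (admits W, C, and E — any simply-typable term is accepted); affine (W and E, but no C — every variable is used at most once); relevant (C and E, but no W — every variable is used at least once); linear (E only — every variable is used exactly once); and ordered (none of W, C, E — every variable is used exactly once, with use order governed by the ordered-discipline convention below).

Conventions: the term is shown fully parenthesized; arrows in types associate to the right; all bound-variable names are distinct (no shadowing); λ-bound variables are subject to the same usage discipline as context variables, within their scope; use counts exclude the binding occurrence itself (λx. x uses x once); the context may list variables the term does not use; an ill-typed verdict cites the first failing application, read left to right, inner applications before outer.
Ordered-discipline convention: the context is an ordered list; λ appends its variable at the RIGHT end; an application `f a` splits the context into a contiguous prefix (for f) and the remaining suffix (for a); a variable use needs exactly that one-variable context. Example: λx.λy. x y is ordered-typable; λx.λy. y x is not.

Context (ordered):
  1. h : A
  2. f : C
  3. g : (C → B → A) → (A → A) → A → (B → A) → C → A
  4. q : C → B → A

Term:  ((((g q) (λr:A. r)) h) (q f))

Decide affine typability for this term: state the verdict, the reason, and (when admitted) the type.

no — uses contraction: q ×2
usage: h: 1; f: 1; g: 1; q: 2; r (bound): 1
left-to-right use order: g, q, r, h, q, f
typing: the term checks, with type C → A
per-discipline verdicts: ordered ✗ | linear ✗ | affine ✗ | relevant ✓ | unrestricted ✓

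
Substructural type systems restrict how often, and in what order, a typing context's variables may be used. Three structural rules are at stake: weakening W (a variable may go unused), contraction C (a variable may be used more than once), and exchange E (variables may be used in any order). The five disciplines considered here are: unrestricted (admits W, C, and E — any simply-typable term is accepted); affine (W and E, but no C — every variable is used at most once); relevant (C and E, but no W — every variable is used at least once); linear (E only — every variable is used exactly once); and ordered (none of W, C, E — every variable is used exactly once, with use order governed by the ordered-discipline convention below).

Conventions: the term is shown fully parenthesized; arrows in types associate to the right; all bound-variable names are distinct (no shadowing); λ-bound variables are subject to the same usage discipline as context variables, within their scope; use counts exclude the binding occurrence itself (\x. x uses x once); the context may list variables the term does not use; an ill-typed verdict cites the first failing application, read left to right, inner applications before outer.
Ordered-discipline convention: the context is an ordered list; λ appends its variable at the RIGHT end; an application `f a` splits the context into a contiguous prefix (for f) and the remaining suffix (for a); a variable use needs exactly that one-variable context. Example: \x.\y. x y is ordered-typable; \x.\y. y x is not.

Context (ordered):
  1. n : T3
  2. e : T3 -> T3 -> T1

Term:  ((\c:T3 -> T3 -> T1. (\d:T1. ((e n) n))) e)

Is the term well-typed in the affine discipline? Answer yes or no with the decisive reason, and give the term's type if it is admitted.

no — needs contraction — n ×2, e ×2
usage: n=2; e=2; c [bound]=0; d [bound]=0
use order (left to right): e, n, n, e
typing: well-typed at T1 -> T1
all disciplines: ordered ✗; linear ✗; affine ✗; relevant ✗; unrestricted ✓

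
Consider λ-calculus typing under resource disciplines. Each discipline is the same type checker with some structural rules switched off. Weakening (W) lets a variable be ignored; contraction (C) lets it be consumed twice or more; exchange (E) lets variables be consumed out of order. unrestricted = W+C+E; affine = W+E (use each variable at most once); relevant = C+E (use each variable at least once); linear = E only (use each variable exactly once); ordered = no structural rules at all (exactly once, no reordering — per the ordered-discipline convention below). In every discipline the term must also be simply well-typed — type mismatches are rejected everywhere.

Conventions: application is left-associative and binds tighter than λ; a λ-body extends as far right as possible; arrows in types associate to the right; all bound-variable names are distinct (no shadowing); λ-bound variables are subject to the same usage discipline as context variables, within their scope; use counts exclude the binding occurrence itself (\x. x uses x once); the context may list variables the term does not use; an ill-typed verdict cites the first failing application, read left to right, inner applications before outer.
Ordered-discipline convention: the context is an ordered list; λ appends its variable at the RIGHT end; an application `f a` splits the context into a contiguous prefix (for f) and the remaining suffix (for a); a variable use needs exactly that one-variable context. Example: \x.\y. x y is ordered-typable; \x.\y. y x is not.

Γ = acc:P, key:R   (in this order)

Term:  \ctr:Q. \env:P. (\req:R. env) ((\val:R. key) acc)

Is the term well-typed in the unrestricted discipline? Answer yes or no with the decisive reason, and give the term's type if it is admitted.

no — not simply typable
usage: acc: 1, key: 1, ctr [bound]: 0, env [bound]: 1, req [bound]: 0, val [bound]: 0
left-to-right use order: env, key, acc
typing: ill-typed: an application expects R but receives P
summary: ordered ✗; linear ✗; affine ✗; relevant ✗; unrestricted ✗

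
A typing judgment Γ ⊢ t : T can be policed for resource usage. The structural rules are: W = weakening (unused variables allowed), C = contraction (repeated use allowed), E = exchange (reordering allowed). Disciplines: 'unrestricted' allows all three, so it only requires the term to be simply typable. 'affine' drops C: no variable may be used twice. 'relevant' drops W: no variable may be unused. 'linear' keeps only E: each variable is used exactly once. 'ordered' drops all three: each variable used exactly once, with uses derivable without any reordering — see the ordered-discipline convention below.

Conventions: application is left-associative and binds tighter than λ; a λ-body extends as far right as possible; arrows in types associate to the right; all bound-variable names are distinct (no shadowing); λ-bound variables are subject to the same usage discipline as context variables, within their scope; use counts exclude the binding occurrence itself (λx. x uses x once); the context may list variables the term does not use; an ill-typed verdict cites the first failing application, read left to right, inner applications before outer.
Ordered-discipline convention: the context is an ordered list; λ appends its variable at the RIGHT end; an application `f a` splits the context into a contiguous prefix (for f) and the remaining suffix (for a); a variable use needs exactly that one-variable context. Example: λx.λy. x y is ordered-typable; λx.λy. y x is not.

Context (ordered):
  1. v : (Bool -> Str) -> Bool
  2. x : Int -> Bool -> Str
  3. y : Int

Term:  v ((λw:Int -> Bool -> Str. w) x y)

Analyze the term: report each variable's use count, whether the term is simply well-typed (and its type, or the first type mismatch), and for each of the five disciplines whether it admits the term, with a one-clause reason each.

usage: v ×1, x ×1, y ×1, w (λ-bound) ×1
use order (left to right): v, w, x, y
typing: well-typed — term : Bool
ordered: ✓, one use each (v, x, y, w); ordered split holds
linear: ✓, v, x, y, w: one use apiece
affine: ✓, no duplicate uses among v, x, y, w
relevant: ✓, at least one use each (v, x, y, w)
unrestricted: ✓, typability at Bool is all that's needed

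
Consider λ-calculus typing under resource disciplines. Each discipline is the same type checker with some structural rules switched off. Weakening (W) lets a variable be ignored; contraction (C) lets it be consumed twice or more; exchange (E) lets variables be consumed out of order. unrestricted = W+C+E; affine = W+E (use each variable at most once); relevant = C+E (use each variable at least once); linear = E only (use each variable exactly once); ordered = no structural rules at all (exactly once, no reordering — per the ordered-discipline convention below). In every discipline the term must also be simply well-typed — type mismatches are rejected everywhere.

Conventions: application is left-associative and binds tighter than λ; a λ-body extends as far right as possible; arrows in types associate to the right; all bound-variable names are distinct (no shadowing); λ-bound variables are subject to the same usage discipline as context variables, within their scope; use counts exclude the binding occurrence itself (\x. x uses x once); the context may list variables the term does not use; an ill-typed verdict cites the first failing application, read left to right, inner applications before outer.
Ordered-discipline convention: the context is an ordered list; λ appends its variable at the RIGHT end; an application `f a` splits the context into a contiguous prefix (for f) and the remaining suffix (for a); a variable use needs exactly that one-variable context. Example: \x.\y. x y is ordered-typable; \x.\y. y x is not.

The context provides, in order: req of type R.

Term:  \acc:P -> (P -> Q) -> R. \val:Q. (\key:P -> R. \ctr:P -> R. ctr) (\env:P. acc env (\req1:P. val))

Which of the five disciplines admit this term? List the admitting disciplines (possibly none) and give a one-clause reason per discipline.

accepted by: affine, unrestricted
counts: req: 0, acc [bound]: 1, val [bound]: 1, key [bound]: 0, ctr [bound]: 1, env [bound]: 1, req1 [bound]: 0
use order (left to right): ctr, acc, env, val
typing: well-typed — term : (P -> (P -> Q) -> R) -> Q -> (P -> R) -> P -> R
ordered: ✗ — req, key, req1 left unused
linear: ✗ — req, key, req1 left unused
affine: ✓ — none of req, acc, val, key, ctr, env, req1 used more than once
relevant: ✗ — req, key, req1 left unused
unrestricted: ✓ — typability at (P -> (P -> Q) -> R) -> Q -> (P -> R) -> P -> R is all that's needed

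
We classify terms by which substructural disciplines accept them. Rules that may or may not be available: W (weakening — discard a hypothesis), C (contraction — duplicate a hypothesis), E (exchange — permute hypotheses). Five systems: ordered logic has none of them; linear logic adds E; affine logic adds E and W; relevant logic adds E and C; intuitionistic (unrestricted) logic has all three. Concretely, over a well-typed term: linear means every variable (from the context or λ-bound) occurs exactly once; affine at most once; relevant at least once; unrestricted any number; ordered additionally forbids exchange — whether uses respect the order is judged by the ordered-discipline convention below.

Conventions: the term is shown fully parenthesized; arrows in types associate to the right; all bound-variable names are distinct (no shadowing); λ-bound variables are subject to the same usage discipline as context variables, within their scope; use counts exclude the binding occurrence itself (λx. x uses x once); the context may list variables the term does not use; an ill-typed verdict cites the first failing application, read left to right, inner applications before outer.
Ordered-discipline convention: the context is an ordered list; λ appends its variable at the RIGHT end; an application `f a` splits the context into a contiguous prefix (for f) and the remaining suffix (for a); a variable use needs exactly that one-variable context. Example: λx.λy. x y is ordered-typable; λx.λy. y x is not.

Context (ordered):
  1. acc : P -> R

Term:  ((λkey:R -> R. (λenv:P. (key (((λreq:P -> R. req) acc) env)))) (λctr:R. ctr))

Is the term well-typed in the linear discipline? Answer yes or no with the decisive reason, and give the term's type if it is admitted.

yes — exactly-once usage across acc, key, env, req, ctr; term : P -> R
variable uses: acc: 1; key (λ-bound): 1; env (λ-bound): 1; req (λ-bound): 1; ctr (λ-bound): 1
order of uses: key, req, acc, env, ctr
typing: ✓ — P -> R
all disciplines: ordered ✗, linear ✓, affine ✓, relevant ✓, unrestricted ✓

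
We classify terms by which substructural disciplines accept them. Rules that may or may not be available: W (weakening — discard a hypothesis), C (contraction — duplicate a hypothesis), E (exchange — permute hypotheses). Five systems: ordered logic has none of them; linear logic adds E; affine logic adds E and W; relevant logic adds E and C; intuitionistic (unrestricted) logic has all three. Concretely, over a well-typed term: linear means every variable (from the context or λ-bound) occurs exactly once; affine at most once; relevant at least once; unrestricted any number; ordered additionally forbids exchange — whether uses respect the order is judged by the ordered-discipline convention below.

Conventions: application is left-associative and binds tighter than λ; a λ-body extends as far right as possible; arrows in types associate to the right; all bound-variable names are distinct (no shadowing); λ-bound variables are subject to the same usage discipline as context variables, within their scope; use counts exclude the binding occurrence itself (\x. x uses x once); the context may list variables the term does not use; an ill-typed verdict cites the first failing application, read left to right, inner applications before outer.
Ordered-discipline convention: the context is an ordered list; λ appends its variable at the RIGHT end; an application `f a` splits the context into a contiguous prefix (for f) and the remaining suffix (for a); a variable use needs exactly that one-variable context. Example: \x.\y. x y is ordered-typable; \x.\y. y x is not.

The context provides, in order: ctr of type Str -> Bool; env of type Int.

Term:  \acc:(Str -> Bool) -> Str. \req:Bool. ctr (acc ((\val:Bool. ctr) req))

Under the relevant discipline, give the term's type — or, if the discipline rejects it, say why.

not well-typed under relevant — env, val never used (weakening)
counts: ctr ×2, env ×0, acc [bound] ×1, req [bound] ×1, val [bound] ×0
use order (left to right): ctr, acc, ctr, req
typing: well-typed at ((Str -> Bool) -> Str) -> Bool -> Bool
summary: ordered ✗; linear ✗; affine ✗; relevant ✗; unrestricted ✓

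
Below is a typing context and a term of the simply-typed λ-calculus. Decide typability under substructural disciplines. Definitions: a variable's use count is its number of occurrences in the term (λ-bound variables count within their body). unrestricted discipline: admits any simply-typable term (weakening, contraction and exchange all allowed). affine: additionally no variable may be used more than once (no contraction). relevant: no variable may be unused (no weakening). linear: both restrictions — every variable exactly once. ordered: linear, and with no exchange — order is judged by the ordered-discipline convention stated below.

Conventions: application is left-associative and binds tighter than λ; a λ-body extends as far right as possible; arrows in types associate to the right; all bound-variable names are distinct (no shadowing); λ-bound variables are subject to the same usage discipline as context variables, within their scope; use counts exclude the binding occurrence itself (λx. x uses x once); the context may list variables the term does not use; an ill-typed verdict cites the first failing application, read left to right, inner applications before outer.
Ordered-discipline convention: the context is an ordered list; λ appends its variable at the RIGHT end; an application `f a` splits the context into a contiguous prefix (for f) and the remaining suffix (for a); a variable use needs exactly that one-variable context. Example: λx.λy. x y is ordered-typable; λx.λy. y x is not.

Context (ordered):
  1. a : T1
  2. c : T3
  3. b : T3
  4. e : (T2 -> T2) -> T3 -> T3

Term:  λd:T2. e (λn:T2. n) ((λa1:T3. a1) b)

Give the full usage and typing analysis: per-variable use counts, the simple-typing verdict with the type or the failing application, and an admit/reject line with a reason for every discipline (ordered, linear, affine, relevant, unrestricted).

variable uses: a ×0, c ×0, b ×1, e ×1, d [bound] ×0, n [bound] ×1, a1 [bound] ×1
left-to-right use order: e, n, a1, b
typing: ✓ — T2 -> T3
ordered ✗ (a, c, d never used (weakening))
linear ✗ (a, c, d never used (weakening))
affine ✓ (at most one use each (a, c, b, e, d, n, a1))
relevant ✗ (a, c, d never used (weakening))
unrestricted ✓ (well-typed at T2 -> T3; no restrictions here)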